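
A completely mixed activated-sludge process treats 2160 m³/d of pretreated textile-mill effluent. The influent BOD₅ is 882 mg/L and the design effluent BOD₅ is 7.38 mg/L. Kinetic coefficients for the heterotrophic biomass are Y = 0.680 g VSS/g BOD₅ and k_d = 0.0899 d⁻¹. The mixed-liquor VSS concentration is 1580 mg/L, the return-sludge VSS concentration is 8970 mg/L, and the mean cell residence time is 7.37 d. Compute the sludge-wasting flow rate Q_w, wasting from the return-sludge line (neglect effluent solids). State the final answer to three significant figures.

Q_w ≈ 86.1 m³/d

Rearranging the biomass balance for a CMAS with decay, V = Y·Q·ΔS·θ_c / [X·(1+k_d θ_c)] = 0.680 × 2160 × (882 − 7.38) × 7.37 / [1580 × (1 + 0.0899 × 7.37)] = 9.47×10^6 / 2627 = 3604 m³.
θ_c = V·X/(Q_w·X_r) when wasting from the recycle, so Q_w = V·X/(θ_c·X_r) = 3604 × 1580 / (7.37 × 8970) = 86.14 m³/d.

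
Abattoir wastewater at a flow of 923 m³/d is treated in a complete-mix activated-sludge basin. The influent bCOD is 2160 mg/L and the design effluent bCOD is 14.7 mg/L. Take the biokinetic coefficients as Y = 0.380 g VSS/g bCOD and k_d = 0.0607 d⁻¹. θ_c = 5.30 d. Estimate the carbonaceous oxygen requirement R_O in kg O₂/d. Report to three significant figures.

R_O ≈ 1170 kg O₂/d

The observed yield is Y_obs = Y/(1 + k_d·θ_c) = 0.380 / (1 + 0.0607 × 5.30) = 0.380 / 1.322 = 0.2875 g VSS per g bCOD removed.
Substrate removed = Q·(S₀ − S) = 923 m³/d × (2160 − 14.7) g/m³ = 1.98×10^6 g/d = 1980 kg/d.
P_X = Y_obs·Q·(S₀ − S) = 0.2875 × 1980 = 569.3 kg VSS/d.
Carbonaceous O₂ demand = substrate oxidised − cell-mass equivalent = 1980 − 1.42 × 569.3 = 1172 kg O₂/d.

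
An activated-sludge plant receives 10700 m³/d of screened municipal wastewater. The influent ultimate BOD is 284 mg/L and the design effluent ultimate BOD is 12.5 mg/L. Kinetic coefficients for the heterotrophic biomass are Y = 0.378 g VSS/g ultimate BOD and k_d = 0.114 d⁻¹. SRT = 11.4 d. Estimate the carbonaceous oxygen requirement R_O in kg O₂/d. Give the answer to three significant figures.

Observed yield with endogenous decay: Y_obs = Y / (1 + k_d·θ_c) = 0.378 / (1 + 0.114 × 11.4) = 0.378 / 2.300 = 0.1644 g VSS/g ultimate BOD.
Substrate removed = Q·(S₀ − S) = 10700 m³/d × (284 − 12.5) g/m³ = 2.91×10^6 g/d = 2905 kg/d.
P_X = Y_obs·Q·(S₀ − S) = 0.1644 × 2905 = 477.5 kg VSS/d.
R_O = Q·(S₀ − S) − 1.42·P_X = 2905 − 1.42 × 477.5 = 2227 kg O₂/d.

R_O ≈ 2230 kg O₂/d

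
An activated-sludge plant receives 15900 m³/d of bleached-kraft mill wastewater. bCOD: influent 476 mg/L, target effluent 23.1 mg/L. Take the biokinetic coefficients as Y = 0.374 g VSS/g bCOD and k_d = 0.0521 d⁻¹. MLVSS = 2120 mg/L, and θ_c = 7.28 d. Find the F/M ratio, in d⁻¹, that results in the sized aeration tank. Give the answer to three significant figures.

F/M ≈ 0.532 d⁻¹

Steady-state biomass mass balance: V·X·(1 + k_d·θ_c) = Y·Q·(S₀ − S)·θ_c, so V = 0.374 × 15900 × (476 − 23.1) × 7.28 / [2120 × (1 + 0.0521 × 7.28)] = 1.96×10^7 / 2924 = 6705 m³.
F/M = Q·S₀ / (V·X) = 15900 × 476 / (6705 × 2120) = 0.5324 g bCOD·(g VSS·d)⁻¹.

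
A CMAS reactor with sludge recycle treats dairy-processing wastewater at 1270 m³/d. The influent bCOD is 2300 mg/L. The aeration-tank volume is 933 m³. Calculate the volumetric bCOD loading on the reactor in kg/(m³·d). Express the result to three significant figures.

L_v ≈ 3.13 kg bCOD/(m³·d)

L_v = Q S₀ / V = 1270 × 2300 × 10⁻³ / 933.0 = 3.131 kg/(m³·d).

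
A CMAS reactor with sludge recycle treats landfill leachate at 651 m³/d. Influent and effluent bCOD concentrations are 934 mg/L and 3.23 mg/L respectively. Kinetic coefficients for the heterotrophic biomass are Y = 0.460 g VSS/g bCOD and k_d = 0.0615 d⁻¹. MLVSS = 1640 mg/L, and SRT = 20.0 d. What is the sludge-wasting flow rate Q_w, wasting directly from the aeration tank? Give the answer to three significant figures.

Rearranging the biomass balance for a CMAS with decay, V = Y·Q·ΔS·θ_c / [X·(1+k_d θ_c)] = 0.460 × 651 × (934 − 3.23) × 20.0 / [1640 × (1 + 0.0615 × 20.0)] = 5.57×10^6 / 3657 = 1524 m³.
For wasting at MLVSS concentration, Q_w = V/θ_c = 1524/20.0 = 76.21 m³/d.

Q_w ≈ 76.2 m³/d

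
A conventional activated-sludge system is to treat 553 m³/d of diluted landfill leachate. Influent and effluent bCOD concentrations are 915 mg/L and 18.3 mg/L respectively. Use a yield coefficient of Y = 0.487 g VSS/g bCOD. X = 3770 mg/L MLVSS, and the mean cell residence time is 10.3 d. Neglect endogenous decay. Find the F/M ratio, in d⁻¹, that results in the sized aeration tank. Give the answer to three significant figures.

F/M ≈ 0.203 d⁻¹

V·X = Y·Q·ΔS·θ_c gives V = 0.487 × 553 × (915 − 18.3) × 10.3 / 3770 = 659.8 m³.
F/M = applied load / biomass = Q·S₀/(V·X) = 553 × 915 / (659.8 × 3770) = 0.2034 d⁻¹.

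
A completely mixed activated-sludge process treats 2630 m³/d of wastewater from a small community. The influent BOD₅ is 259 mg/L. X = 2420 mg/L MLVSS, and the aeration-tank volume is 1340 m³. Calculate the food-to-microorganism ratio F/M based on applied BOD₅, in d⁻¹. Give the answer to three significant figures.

Food-to-microorganism ratio F/M = Q S₀ / (V X) = 2630 × 259 / (1340 × 2420) = 0.2101 d⁻¹.

F/M ≈ 0.210 d⁻¹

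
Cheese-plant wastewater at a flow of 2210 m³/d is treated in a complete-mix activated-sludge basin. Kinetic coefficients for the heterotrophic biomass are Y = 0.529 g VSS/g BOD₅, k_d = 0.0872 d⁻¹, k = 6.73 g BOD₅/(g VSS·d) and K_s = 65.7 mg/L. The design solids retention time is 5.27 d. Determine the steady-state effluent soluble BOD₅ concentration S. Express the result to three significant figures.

S ≈ 5.54 mg/L

From the Monod/SRT balance for a CMAS, S = K_s·(1+k_d θ_c)/[θ_c·(Y k − k_d) − 1] = 65.7 × (1 + 0.0872 × 5.27) / [5.27 × (0.529 × 6.73 − 0.0872) − 1] = 95.89 / 17.30 = 5.542 mg/L.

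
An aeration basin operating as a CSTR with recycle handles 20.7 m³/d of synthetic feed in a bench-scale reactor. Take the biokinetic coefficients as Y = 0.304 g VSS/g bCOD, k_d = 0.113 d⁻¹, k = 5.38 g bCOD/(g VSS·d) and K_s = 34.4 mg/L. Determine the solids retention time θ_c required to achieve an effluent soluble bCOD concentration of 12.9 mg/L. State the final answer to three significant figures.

θ_c ≈ 3.00 d

Specific growth rate at S = 12.9 mg/L: μ = YkS/(K_s+S) = 0.304·5.38·12.9/(34.4+12.9) = 0.4461 d⁻¹.
Then 1/θ_c = μ − k_d = 0.4461 − 0.113 = 0.3331 d⁻¹, giving θ_c = 3.003 d.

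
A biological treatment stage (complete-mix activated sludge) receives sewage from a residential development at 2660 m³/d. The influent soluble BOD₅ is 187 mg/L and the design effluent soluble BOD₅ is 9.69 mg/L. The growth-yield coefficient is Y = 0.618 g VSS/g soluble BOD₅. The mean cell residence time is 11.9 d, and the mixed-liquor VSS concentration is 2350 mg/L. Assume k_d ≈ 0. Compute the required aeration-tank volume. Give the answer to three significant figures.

V ≈ 1480 m³

With k_d = 0 the design equation reduces to V = Y Q (S₀−S) θ_c / X = 0.618 × 2660 × (187 − 9.69) × 11.9 / 2350 = 1476 m³.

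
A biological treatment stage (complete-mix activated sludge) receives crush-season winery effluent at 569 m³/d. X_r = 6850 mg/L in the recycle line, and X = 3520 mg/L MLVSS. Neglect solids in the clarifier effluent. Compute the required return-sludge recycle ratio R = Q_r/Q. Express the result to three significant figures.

R ≈ 1.06

Mass balance around the secondary clarifier (neglecting effluent solids): R = X / (X_r − X) = 3520 / (6850 − 3520) = 1.057.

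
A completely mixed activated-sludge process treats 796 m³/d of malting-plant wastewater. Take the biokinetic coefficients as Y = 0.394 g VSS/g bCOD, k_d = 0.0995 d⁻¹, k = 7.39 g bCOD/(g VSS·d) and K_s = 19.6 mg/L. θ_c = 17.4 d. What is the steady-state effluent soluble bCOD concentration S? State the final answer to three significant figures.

From the Monod/SRT balance for a CMAS, S = K_s·(1+k_d θ_c)/[θ_c·(Y k − k_d) − 1] = 19.6 × (1 + 0.0995 × 17.4) / [17.4 × (0.394 × 7.39 − 0.0995) − 1] = 53.53 / 47.93 = 1.117 mg/L.

S ≈ 1.12 mg/L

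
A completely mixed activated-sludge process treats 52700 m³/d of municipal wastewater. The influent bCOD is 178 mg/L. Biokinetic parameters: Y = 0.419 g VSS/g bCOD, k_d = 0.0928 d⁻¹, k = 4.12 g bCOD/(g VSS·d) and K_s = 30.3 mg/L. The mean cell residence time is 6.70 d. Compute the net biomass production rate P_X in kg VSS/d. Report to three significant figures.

Effluent substrate depends only on kinetics and SRT: S = K_s(1 + k_d θ_c) / [θ_c(Yk − k_d) − 1] = 30.3 × (1 + 0.0928 × 6.70) / [6.70 × (0.419 × 4.12 − 0.0928) − 1] = 49.14 / 9.944 = 4.941 mg/L.
Correct the yield for decay: Y_obs = Y/(1 + k_d θ_c) = 0.419 / (1 + 0.0928 × 6.70) = 0.419 / 1.622 = 0.2584.
Q·(S₀ − S) = 52700 × (178 − 4.94) × 10⁻³ = 9120 kg/d removed.
P_X = Y_obs · Q(S₀ − S) = 0.2584 × 9120 = 2356 kg VSS/d.

P_X ≈ 2360 kg VSS/d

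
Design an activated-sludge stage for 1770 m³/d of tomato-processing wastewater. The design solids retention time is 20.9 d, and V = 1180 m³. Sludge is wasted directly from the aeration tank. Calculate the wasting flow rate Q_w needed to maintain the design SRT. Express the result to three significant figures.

Q_w ≈ 56.5 m³/d

For wasting at MLVSS concentration, Q_w = V/θ_c = 1180/20.9 = 56.46 m³/d.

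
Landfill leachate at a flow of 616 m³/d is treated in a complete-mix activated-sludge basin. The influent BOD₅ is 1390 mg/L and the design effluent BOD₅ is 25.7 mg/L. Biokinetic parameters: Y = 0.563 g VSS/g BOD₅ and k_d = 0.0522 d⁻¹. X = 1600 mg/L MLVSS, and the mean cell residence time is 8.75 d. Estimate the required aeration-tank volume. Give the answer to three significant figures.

Steady-state biomass mass balance: V·X·(1 + k_d·θ_c) = Y·Q·(S₀ − S)·θ_c, so V = 0.563 × 616 × (1390 − 25.7) × 8.75 / [1600 × (1 + 0.0522 × 8.75)] = 4.14×10^6 / 2331 = 1776 m³.

V ≈ 1780 m³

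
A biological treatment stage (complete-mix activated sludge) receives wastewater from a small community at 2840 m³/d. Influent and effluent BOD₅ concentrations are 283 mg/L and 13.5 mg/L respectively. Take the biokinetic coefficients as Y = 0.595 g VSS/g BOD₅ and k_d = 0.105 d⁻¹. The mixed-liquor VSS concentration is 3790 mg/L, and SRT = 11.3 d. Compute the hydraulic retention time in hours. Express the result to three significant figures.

From the SRT design equation V = Y Q (S₀−S) θ_c / [X (1 + k_d θ_c)] = 0.595 × 2840 × (283 − 13.5) × 11.3 / [3790 × (1 + 0.105 × 11.3)] = 5.15×10^6 / 8287 = 621.0 m³.
HRT = V/Q = 621.0 m³ / 2840 m³·d⁻¹ = 0.2187 d × 24 = 5.248 h.

τ ≈ 5.25 h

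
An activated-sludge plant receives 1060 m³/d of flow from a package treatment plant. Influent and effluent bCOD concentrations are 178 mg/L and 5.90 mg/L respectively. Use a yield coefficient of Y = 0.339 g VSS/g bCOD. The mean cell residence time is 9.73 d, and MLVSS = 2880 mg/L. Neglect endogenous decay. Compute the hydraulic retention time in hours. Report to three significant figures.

τ ≈ 4.73 h

With k_d = 0 the design equation reduces to V = Y Q (S₀−S) θ_c / X = 0.339 × 1060 × (178 − 5.90) × 9.73 / 2880 = 208.9 m³.
HRT = V/Q = 208.9 m³ / 1060 m³·d⁻¹ = 0.1971 d × 24 = 4.731 h.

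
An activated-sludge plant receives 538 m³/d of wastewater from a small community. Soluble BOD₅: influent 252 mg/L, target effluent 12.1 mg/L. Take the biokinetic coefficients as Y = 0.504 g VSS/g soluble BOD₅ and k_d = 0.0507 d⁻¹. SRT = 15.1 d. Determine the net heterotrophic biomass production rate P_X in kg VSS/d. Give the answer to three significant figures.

The observed yield is Y_obs = Y/(1 + k_d·θ_c) = 0.504 / (1 + 0.0507 × 15.1) = 0.504 / 1.766 = 0.2855 g VSS per g soluble BOD₅ removed.
Q·(S₀ − S) = 538 × (252 − 12.1) × 10⁻³ = 129.1 kg/d removed.
P_X = Y_obs · Q(S₀ − S) = 0.2855 × 129.1 = 36.84 kg VSS/d.

P_X ≈ 36.8 kg VSS/d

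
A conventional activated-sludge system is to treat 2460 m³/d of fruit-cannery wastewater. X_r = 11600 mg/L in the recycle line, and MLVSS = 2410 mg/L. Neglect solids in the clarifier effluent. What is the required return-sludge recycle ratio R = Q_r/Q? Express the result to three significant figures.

R = Q_r/Q = X/(X_r − X) = 2410 / (11600 − 2410) = 0.2622.

R ≈ 0.262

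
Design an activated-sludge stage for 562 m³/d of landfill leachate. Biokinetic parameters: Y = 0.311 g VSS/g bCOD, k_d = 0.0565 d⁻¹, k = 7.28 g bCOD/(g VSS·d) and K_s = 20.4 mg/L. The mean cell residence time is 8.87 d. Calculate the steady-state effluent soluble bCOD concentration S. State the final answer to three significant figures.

S ≈ 1.65 mg/L

From the Monod/SRT balance for a CMAS, S = K_s·(1+k_d θ_c)/[θ_c·(Y k − k_d) − 1] = 20.4 × (1 + 0.0565 × 8.87) / [8.87 × (0.311 × 7.28 − 0.0565) − 1] = 30.62 / 18.58 = 1.648 mg/L.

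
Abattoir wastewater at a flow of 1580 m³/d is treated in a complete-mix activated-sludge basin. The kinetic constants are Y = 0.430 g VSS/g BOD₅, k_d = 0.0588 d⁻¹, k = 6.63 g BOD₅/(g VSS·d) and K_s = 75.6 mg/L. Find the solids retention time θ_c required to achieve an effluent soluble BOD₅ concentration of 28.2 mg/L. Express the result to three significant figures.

θ_c ≈ 1.40 d

At the target effluent, Y k S/(K_s+S) = 0.430×6.63×28.2/103.8 = 0.7745 d⁻¹.
Then 1/θ_c = μ − k_d = 0.7745 − 0.0588 = 0.7157 d⁻¹, giving θ_c = 1.397 d.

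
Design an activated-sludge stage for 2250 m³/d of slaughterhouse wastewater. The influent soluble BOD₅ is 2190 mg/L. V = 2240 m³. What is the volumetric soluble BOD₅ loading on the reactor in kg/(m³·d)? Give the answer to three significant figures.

L_v ≈ 2.20 kg soluble BOD₅/(m³·d)

Volumetric loading L_v = Q·S₀ / V = 2250 × 2190 g/m³ / 2240 m³ = 2200 g/(m³·d) = 2.200 kg soluble BOD₅/(m³·d).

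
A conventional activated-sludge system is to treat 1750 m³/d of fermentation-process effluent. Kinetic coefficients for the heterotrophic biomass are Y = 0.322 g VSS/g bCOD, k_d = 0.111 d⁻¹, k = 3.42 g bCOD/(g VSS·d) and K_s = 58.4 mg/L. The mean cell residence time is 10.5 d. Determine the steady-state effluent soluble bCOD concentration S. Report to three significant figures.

S ≈ 13.5 mg/L

From the Monod/SRT balance for a CMAS, S = K_s·(1+k_d θ_c)/[θ_c·(Y k − k_d) − 1] = 58.4 × (1 + 0.111 × 10.5) / [10.5 × (0.322 × 3.42 − 0.111) − 1] = 126.5 / 9.398 = 13.46 mg/L.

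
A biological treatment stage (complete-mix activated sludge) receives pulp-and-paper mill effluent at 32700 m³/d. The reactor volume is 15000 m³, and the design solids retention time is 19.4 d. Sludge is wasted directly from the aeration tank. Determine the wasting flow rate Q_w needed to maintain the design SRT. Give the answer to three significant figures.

For wasting at MLVSS concentration, Q_w = V/θ_c = 15000/19.4 = 773.2 m³/d.

Q_w ≈ 773 m³/d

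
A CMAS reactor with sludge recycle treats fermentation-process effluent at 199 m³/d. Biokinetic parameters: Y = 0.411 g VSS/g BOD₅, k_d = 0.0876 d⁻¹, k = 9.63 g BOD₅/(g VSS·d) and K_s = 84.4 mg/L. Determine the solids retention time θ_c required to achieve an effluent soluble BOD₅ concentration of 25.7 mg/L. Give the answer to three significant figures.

θ_c ≈ 1.20 d

From 1/θ_c = Y·k·S/(K_s + S) − k_d: Y·k·S/(K_s+S) = 0.411 × 9.63 × 25.7 / (84.4 + 25.7) = 0.9239 d⁻¹.
Then 1/θ_c = μ − k_d = 0.9239 − 0.0876 = 0.8363 d⁻¹, giving θ_c = 1.196 d.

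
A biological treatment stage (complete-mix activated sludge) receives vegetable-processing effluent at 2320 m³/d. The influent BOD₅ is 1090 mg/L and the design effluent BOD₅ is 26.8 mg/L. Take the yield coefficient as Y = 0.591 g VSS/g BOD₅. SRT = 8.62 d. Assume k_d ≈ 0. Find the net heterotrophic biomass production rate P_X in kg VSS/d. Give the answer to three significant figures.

Since k_d ≈ 0, Y_obs = Y = 0.591 g VSS/g BOD₅.
Mass of BOD₅ removed per day: Q(S₀ − S) = 2320 × 1063 g/m³ = 2467 kg/d.
So the net sludge growth is P_X = 0.5910 × 2467 = 1458 kg VSS/d.

P_X ≈ 1460 kg VSS/d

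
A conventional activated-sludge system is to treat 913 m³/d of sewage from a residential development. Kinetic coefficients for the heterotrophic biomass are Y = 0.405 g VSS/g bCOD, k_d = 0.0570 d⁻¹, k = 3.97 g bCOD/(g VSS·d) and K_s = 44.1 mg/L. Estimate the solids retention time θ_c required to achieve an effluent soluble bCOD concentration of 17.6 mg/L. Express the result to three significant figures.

At the target effluent, Y k S/(K_s+S) = 0.405×3.97×17.6/61.70 = 0.4586 d⁻¹.
Then 1/θ_c = μ − k_d = 0.4586 − 0.0570 = 0.4016 d⁻¹, giving θ_c = 2.490 d.

θ_c ≈ 2.49 d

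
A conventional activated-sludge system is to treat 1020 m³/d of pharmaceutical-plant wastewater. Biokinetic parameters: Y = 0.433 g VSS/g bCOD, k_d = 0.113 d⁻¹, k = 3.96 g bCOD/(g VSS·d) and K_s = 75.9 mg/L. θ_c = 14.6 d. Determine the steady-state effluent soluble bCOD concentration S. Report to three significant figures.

S ≈ 8.98 mg/L

Effluent substrate depends only on kinetics and SRT: S = K_s(1 + k_d θ_c) / [θ_c(Yk − k_d) − 1] = 75.9 × (1 + 0.113 × 14.6) / [14.6 × (0.433 × 3.96 − 0.113) − 1] = 201.1 / 22.38 = 8.985 mg/L.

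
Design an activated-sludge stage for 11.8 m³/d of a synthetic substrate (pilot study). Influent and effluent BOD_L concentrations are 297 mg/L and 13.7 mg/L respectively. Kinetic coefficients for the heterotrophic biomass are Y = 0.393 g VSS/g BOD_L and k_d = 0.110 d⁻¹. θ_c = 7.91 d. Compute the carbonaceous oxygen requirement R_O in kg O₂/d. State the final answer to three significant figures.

Y_obs = Y / (1 + k_d θ_c) = 0.393 / (1 + 0.110 × 7.91) = 0.393 / 1.870 = 0.2101.
ΔS = 297 − 13.7 = 283.3 mg/L, so the substrate removal rate is 11.8 × 283.3/1000 = 3.343 kg BOD_L/d.
P_X = Y_obs·Q·(S₀ − S) = 0.2101 × 3.343 = 0.7025 kg VSS/d.
R_O = Q·ΔS − 1.42 P_X = 3.343 − 0.9976 = 2.345 kg O₂/d.

R_O ≈ 2.35 kg O₂/d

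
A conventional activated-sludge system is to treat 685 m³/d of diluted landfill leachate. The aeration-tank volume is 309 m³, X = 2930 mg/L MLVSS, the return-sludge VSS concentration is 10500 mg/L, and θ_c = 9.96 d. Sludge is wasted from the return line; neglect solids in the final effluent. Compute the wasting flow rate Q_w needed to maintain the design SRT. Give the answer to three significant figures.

Q_w = (V·X)/(θ_c X_r) = 309.0 × 2930 / (9.96 × 10500) = 8.657 m³/d.

Q_w ≈ 8.66 m³/d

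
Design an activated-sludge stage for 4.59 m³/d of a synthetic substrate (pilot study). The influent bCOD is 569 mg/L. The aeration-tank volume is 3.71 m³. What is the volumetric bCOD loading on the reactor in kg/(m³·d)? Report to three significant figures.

L_v ≈ 0.704 kg bCOD/(m³·d)

Volumetric loading L_v = Q·S₀ / V = 4.59 × 569 g/m³ / 3.710 m³ = 704.0 g/(m³·d) = 0.7040 kg bCOD/(m³·d).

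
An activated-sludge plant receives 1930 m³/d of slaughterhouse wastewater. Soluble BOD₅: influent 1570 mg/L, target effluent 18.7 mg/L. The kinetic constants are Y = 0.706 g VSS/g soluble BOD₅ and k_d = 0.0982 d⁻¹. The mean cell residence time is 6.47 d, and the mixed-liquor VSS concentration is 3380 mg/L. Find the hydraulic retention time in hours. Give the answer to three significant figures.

τ ≈ 30.8 h

From the SRT design equation V = Y Q (S₀−S) θ_c / [X (1 + k_d θ_c)] = 0.706 × 1930 × (1570 − 18.7) × 6.47 / [3380 × (1 + 0.0982 × 6.47)] = 1.37×10^7 / 5527 = 2474 m³.
HRT = V/Q = 2474 m³ / 1930 m³·d⁻¹ = 1.282 d × 24 = 30.77 h.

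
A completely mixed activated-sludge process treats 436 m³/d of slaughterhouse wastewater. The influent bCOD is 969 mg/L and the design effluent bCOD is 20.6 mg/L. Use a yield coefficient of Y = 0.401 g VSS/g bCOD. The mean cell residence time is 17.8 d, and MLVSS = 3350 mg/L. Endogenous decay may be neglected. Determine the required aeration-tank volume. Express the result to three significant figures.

V ≈ 881 m³

With k_d = 0 the design equation reduces to V = Y Q (S₀−S) θ_c / X = 0.401 × 436 × (969 − 20.6) × 17.8 / 3350 = 881.0 m³.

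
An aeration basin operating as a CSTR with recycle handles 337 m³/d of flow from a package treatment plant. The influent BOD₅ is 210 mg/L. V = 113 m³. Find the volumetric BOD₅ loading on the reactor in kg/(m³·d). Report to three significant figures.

Volumetric loading L_v = Q·S₀ / V = 337 × 210 g/m³ / 113.0 m³ = 626.3 g/(m³·d) = 0.6263 kg BOD₅/(m³·d).

L_v ≈ 0.626 kg BOD₅/(m³·d)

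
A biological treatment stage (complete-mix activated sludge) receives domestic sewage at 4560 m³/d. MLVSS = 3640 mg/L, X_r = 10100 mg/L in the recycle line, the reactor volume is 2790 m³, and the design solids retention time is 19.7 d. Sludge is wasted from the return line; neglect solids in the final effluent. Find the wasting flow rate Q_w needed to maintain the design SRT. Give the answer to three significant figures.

Q_w ≈ 51.0 m³/d

Wasting from the return line (neglecting effluent solids): Q_w = V·X / (θ_c·X_r) = 2790 × 3640 / (19.7 × 10100) = 51.04 m³/d.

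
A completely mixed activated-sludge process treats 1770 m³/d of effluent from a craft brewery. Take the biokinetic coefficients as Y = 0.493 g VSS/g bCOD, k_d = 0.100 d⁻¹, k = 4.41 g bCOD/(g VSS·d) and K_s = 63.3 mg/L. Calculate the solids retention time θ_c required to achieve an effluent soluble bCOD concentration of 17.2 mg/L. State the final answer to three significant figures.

Specific growth rate at S = 17.2 mg/L: μ = YkS/(K_s+S) = 0.493·4.41·17.2/(63.3+17.2) = 0.4645 d⁻¹.
Then 1/θ_c = μ − k_d = 0.4645 − 0.100 = 0.3645 d⁻¹, giving θ_c = 2.743 d.

θ_c ≈ 2.74 d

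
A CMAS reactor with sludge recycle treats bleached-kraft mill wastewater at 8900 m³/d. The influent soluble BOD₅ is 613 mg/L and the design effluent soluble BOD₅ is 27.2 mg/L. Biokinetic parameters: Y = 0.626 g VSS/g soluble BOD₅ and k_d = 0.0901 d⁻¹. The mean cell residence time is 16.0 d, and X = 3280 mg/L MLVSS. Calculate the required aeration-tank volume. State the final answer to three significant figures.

V ≈ 6520 m³

From the SRT design equation V = Y Q (S₀−S) θ_c / [X (1 + k_d θ_c)] = 0.626 × 8900 × (613 − 27.2) × 16.0 / [3280 × (1 + 0.0901 × 16.0)] = 5.22×10^7 / 8008 = 6521 m³.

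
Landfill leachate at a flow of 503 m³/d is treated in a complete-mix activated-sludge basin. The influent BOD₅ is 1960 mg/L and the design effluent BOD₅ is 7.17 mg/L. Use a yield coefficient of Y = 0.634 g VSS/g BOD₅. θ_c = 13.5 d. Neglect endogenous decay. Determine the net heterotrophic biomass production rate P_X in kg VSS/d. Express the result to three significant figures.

With endogenous decay neglected, the observed yield equals the true yield: Y_obs = Y = 0.634 g VSS/g BOD₅.
Mass of BOD₅ removed per day: Q(S₀ − S) = 503 × 1953 g/m³ = 982.3 kg/d.
Net biomass production P_X = Y_obs × Q·(S₀ − S) = 0.6340 × 982.3 = 622.8 kg VSS/d.

P_X ≈ 623 kg VSS/d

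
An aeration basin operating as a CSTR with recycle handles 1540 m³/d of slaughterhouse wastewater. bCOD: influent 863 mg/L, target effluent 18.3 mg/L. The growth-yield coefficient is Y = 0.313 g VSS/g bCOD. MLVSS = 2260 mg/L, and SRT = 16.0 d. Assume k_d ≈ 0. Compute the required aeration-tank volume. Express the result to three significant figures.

V ≈ 2880 m³

With k_d = 0 the design equation reduces to V = Y Q (S₀−S) θ_c / X = 0.313 × 1540 × (863 − 18.3) × 16.0 / 2260 = 2883 m³.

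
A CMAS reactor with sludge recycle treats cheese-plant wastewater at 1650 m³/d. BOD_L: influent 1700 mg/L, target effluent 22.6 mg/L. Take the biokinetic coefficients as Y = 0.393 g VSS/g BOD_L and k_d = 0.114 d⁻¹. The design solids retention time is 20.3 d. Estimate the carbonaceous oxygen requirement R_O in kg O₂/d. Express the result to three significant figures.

R_O ≈ 2300 kg O₂/d

Correct the yield for decay: Y_obs = Y/(1 + k_d θ_c) = 0.393 / (1 + 0.114 × 20.3) = 0.393 / 3.314 = 0.1186.
Substrate removed = Q·(S₀ − S) = 1650 m³/d × (1700 − 22.6) g/m³ = 2.77×10^6 g/d = 2768 kg/d.
Net sludge production P_X = 0.1186 × 2768 = 328.2 kg VSS/d.
R_O = Q·ΔS − 1.42 P_X = 2768 − 466.0 = 2302 kg O₂/d.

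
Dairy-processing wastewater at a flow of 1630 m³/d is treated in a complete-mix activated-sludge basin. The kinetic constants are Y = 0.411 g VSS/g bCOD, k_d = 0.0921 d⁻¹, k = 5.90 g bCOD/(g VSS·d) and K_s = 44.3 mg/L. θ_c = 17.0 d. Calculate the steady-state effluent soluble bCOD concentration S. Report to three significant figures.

S ≈ 2.94 mg/L

Effluent substrate depends only on kinetics and SRT: S = K_s(1 + k_d θ_c) / [θ_c(Yk − k_d) − 1] = 44.3 × (1 + 0.0921 × 17.0) / [17.0 × (0.411 × 5.90 − 0.0921) − 1] = 113.7 / 38.66 = 2.940 mg/L.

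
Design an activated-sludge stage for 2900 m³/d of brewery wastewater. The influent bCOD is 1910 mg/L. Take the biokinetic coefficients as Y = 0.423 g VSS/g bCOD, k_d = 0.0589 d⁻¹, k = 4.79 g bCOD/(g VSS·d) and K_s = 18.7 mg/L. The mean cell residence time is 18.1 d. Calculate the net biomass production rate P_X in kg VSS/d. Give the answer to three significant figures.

Effluent substrate depends only on kinetics and SRT: S = K_s(1 + k_d θ_c) / [θ_c(Yk − k_d) − 1] = 18.7 × (1 + 0.0589 × 18.1) / [18.1 × (0.423 × 4.79 − 0.0589) − 1] = 38.64 / 34.61 = 1.116 mg/L.
Correct the yield for decay: Y_obs = Y/(1 + k_d θ_c) = 0.423 / (1 + 0.0589 × 18.1) = 0.423 / 2.066 = 0.2047.
ΔS = 1910 − 1.12 = 1909 mg/L, so the substrate removal rate is 2900 × 1909/1000 = 5536 kg bCOD/d.
Biomass produced: P_X = Y_obs·Q·ΔS = 0.2047 × 5536 ≈ 1133 kg VSS/d.

P_X ≈ 1130 kg VSS/d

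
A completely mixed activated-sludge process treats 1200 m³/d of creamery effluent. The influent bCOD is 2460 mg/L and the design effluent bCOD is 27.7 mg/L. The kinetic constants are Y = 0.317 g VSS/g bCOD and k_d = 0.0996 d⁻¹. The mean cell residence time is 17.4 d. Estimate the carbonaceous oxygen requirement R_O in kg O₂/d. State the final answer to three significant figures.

R_O ≈ 2440 kg O₂/d

Y_obs = Y / (1 + k_d θ_c) = 0.317 / (1 + 0.0996 × 17.4) = 0.317 / 2.733 = 0.1160.
Substrate removed = Q·(S₀ − S) = 1200 m³/d × (2460 − 27.7) g/m³ = 2.92×10^6 g/d = 2919 kg/d.
P_X = Y_obs·Q·(S₀ − S) = 0.1160 × 2919 = 338.5 kg VSS/d.
R_O = Q·ΔS − 1.42 P_X = 2919 − 480.7 = 2438 kg O₂/d.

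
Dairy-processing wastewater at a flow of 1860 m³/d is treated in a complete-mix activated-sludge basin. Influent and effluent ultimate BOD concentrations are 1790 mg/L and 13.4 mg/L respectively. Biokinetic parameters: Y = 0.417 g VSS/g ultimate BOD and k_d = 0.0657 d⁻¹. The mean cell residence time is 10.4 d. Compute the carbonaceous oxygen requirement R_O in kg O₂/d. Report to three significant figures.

Observed yield with endogenous decay: Y_obs = Y / (1 + k_d·θ_c) = 0.417 / (1 + 0.0657 × 10.4) = 0.417 / 1.683 = 0.2477 g VSS/g ultimate BOD.
Q·(S₀ − S) = 1860 × (1790 − 13.4) × 10⁻³ = 3304 kg/d removed.
P_X = Y_obs·Q·(S₀ − S) = 0.2477 × 3304 = 818.6 kg VSS/d.
Carbonaceous O₂ demand = substrate oxidised − cell-mass equivalent = 3304 − 1.42 × 818.6 = 2142 kg O₂/d.

R_O ≈ 2140 kg O₂/d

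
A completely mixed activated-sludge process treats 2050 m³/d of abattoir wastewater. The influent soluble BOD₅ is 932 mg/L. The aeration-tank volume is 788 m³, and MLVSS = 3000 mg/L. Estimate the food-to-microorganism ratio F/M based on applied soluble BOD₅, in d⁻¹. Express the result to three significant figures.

F/M ≈ 0.808 d⁻¹

F/M = Q·S₀ / (V·X) = 2050 × 932 / (788.0 × 3000) = 0.8082 g soluble BOD₅·(g VSS·d)⁻¹.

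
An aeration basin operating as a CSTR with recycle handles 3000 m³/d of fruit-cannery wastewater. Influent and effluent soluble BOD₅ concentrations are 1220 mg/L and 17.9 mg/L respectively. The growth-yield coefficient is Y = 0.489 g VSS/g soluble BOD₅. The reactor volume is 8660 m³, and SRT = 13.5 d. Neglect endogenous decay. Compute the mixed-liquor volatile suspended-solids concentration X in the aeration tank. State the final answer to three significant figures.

X ≈ 2750 mg/L

From V·X = Y·Q·(S₀ − S)·θ_c (decay neglected): X = 0.489 × 3000 × (1220 − 17.9) × 13.5 / 8660 = 2749 mg/L.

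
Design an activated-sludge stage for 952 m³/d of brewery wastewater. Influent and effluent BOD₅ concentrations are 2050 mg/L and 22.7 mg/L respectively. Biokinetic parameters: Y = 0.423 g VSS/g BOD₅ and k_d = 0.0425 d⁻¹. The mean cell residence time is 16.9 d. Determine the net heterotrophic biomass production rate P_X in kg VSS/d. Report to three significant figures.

Correct the yield for decay: Y_obs = Y/(1 + k_d θ_c) = 0.423 / (1 + 0.0425 × 16.9) = 0.423 / 1.718 = 0.2462.
Substrate removed = Q·(S₀ − S) = 952 m³/d × (2050 − 22.7) g/m³ = 1.93×10^6 g/d = 1930 kg/d.
Biomass produced: P_X = Y_obs·Q·ΔS = 0.2462 × 1930 ≈ 475.1 kg VSS/d.

P_X ≈ 475 kg VSS/d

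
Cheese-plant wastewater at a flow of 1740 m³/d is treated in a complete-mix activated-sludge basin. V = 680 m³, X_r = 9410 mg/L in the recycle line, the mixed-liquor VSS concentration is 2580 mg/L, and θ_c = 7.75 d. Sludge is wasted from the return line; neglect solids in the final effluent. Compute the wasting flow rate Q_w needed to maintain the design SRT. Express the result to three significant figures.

Wasting from the return line (neglecting effluent solids): Q_w = V·X / (θ_c·X_r) = 680.0 × 2580 / (7.75 × 9410) = 24.06 m³/d.

Q_w ≈ 24.1 m³/d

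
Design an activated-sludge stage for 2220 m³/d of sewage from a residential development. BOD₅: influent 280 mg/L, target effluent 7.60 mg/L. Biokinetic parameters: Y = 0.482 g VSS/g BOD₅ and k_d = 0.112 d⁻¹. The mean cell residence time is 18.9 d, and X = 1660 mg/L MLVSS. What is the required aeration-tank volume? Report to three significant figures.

Rearranging the biomass balance for a CMAS with decay, V = Y·Q·ΔS·θ_c / [X·(1+k_d θ_c)] = 0.482 × 2220 × (280 − 7.60) × 18.9 / [1660 × (1 + 0.112 × 18.9)] = 5.51×10^6 / 5174 = 1065 m³.

V ≈ 1060 m³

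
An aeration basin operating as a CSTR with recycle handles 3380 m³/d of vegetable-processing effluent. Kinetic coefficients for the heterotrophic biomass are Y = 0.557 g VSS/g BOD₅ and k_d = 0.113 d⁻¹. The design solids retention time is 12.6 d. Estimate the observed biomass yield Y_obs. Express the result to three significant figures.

Y_obs ≈ 0.230 g VSS/g BOD₅

The observed yield is Y_obs = Y/(1 + k_d·θ_c) = 0.557 / (1 + 0.113 × 12.6) = 0.557 / 2.424 = 0.2298 g VSS per g BOD₅ removed.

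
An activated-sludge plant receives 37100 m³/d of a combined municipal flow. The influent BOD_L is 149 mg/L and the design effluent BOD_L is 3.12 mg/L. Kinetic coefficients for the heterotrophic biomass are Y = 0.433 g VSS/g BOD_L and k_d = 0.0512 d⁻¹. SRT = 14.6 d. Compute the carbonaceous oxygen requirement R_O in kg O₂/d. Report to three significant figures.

R_O ≈ 3510 kg O₂/d

Observed yield with endogenous decay: Y_obs = Y / (1 + k_d·θ_c) = 0.433 / (1 + 0.0512 × 14.6) = 0.433 / 1.748 = 0.2478 g VSS/g BOD_L.
Q·(S₀ − S) = 37100 × (149 − 3.12) × 10⁻³ = 5412 kg/d removed.
Biomass synthesised: P_X = Y_obs × 5412 = 1341 kg VSS/d.
Carbonaceous O₂ demand = substrate oxidised − cell-mass equivalent = 5412 − 1.42 × 1341 = 3508 kg O₂/d.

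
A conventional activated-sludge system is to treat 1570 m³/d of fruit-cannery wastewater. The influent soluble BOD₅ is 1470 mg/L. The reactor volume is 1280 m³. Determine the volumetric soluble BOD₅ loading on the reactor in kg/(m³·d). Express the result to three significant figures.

Volumetric loading L_v = Q·S₀ / V = 1570 × 1470 g/m³ / 1280 m³ = 1803 g/(m³·d) = 1.803 kg soluble BOD₅/(m³·d).

L_v ≈ 1.80 kg soluble BOD₅/(m³·d)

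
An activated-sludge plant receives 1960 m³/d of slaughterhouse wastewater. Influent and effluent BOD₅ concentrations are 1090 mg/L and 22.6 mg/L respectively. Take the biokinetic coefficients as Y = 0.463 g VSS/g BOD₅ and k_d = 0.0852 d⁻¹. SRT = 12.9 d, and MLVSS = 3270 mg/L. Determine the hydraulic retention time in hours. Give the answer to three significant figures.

τ ≈ 22.3 h

From the SRT design equation V = Y Q (S₀−S) θ_c / [X (1 + k_d θ_c)] = 0.463 × 1960 × (1090 − 22.6) × 12.9 / [3270 × (1 + 0.0852 × 12.9)] = 1.25×10^7 / 6864 = 1820 m³.
τ = V/Q = 1820/1960 = 0.9288 d, or 22.29 h.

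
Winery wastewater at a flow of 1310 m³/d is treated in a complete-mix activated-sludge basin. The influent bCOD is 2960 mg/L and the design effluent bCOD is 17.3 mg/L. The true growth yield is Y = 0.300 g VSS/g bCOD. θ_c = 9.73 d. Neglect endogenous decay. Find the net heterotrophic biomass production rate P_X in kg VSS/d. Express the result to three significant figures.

P_X ≈ 1160 kg VSS/d

No decay correction is needed, so Y_obs = Y = 0.300.
Substrate removed = Q·(S₀ − S) = 1310 m³/d × (2960 − 17.3) g/m³ = 3.85×10^6 g/d = 3855 kg/d.
So the net sludge growth is P_X = 0.3000 × 3855 = 1156 kg VSS/d.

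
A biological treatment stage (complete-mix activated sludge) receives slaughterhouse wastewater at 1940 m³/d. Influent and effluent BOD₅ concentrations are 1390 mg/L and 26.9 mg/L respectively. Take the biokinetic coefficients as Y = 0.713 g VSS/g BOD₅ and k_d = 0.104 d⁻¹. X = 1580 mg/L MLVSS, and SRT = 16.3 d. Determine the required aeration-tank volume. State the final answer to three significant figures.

Steady-state biomass mass balance: V·X·(1 + k_d·θ_c) = Y·Q·(S₀ − S)·θ_c, so V = 0.713 × 1940 × (1390 − 26.9) × 16.3 / [1580 × (1 + 0.104 × 16.3)] = 3.07×10^7 / 4258 = 7217 m³.

V ≈ 7220 m³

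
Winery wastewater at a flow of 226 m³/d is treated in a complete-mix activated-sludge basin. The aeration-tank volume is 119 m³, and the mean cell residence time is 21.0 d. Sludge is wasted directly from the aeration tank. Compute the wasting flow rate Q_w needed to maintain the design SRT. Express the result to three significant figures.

Q_w ≈ 5.67 m³/d

Wasting from the aeration tank: Q_w = V / θ_c = 119.0 / 21.0 = 5.667 m³/d.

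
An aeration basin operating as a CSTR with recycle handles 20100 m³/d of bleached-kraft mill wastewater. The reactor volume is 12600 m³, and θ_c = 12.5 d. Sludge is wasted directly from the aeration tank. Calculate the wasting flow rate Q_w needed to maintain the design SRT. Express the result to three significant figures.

Q_w ≈ 1010 m³/d

For wasting at MLVSS concentration, Q_w = V/θ_c = 12600/12.5 = 1008 m³/d.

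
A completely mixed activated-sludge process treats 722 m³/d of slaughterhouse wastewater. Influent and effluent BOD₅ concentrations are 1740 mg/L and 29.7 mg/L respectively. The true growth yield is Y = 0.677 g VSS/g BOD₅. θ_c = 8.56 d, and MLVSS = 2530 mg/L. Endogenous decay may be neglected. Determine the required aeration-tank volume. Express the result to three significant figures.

V ≈ 2830 m³

V·X = Y·Q·ΔS·θ_c gives V = 0.677 × 722 × (1740 − 29.7) × 8.56 / 2530 = 2828 m³.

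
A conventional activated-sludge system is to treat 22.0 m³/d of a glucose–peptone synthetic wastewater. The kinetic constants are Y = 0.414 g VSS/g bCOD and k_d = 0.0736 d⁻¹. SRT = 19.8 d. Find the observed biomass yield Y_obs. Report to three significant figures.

Observed yield with endogenous decay: Y_obs = Y / (1 + k_d·θ_c) = 0.414 / (1 + 0.0736 × 19.8) = 0.414 / 2.457 = 0.1685 g VSS/g bCOD.

Y_obs ≈ 0.168 g VSS/g bCOD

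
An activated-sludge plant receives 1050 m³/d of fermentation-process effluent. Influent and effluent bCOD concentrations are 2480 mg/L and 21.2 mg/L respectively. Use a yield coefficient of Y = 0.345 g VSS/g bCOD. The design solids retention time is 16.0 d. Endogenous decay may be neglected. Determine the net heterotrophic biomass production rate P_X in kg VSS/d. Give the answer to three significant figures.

P_X ≈ 891 kg VSS/d

No decay correction is needed, so Y_obs = Y = 0.345.
Mass of bCOD removed per day: Q(S₀ − S) = 1050 × 2459 g/m³ = 2582 kg/d.
P_X = Y_obs · Q(S₀ − S) = 0.3450 × 2582 = 890.7 kg VSS/d.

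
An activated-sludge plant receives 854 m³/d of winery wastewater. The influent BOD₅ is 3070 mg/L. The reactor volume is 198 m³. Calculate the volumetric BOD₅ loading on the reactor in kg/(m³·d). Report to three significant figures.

L_v ≈ 13.2 kg BOD₅/(m³·d)

L_v = Q S₀ / V = 854 × 3070 × 10⁻³ / 198.0 = 13.24 kg/(m³·d).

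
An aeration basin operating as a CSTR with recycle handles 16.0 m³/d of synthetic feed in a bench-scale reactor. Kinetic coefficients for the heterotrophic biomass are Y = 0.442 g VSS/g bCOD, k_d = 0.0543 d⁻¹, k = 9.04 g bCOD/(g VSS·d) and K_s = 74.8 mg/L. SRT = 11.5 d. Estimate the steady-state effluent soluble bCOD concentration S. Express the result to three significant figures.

For a completely mixed reactor with recycle the Lawrence–McCarty relation gives S = K_s·(1 + k_d·θ_c) / [θ_c·(Y·k − k_d) − 1] = 74.8 × (1 + 0.0543 × 11.5) / [11.5 × (0.442 × 9.04 − 0.0543) − 1] = 121.5 / 44.33 = 2.741 mg/L.

S ≈ 2.74 mg/L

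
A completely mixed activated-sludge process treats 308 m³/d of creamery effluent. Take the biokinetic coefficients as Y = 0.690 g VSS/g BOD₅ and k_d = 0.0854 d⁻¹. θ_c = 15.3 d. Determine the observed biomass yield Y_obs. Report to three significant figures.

Y_obs = Y / (1 + k_d θ_c) = 0.690 / (1 + 0.0854 × 15.3) = 0.690 / 2.307 = 0.2991.

Y_obs ≈ 0.299 g VSS/g BOD₅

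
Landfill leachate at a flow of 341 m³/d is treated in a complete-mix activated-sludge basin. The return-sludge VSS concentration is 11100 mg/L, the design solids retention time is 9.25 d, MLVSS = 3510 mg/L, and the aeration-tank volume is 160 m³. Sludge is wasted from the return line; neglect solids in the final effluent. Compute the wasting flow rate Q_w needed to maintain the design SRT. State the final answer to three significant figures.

Q_w = (V·X)/(θ_c X_r) = 160.0 × 3510 / (9.25 × 11100) = 5.470 m³/d.

Q_w ≈ 5.47 m³/d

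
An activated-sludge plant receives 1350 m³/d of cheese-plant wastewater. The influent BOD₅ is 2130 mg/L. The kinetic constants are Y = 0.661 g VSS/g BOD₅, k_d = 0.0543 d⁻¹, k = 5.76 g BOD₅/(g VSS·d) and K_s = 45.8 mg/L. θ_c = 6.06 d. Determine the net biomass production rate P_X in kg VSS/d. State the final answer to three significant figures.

Effluent substrate depends only on kinetics and SRT: S = K_s(1 + k_d θ_c) / [θ_c(Yk − k_d) − 1] = 45.8 × (1 + 0.0543 × 6.06) / [6.06 × (0.661 × 5.76 − 0.0543) − 1] = 60.87 / 21.74 = 2.799 mg/L.
Y_obs = Y / (1 + k_d θ_c) = 0.661 / (1 + 0.0543 × 6.06) = 0.661 / 1.329 = 0.4973.
Q·(S₀ − S) = 1350 × (2130 − 2.80) × 10⁻³ = 2872 kg/d removed.
P_X = Y_obs · Q(S₀ − S) = 0.4973 × 2872 = 1428 kg VSS/d.

P_X ≈ 1430 kg VSS/d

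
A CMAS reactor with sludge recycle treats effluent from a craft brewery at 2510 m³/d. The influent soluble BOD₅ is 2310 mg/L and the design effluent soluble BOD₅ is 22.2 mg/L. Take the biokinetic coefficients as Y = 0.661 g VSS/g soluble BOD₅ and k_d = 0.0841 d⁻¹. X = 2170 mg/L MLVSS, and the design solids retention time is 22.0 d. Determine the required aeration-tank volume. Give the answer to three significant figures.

V ≈ 13500 m³

Rearranging the biomass balance for a CMAS with decay, V = Y·Q·ΔS·θ_c / [X·(1+k_d θ_c)] = 0.661 × 2510 × (2310 − 22.2) × 22.0 / [2170 × (1 + 0.0841 × 22.0)] = 8.35×10^7 / 6185 = 13501 m³.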